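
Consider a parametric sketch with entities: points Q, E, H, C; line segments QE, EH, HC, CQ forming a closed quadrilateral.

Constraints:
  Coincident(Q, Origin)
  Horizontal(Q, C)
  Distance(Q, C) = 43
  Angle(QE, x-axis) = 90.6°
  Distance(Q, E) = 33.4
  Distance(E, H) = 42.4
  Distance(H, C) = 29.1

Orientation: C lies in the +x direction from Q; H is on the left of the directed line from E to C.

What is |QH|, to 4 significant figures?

50.94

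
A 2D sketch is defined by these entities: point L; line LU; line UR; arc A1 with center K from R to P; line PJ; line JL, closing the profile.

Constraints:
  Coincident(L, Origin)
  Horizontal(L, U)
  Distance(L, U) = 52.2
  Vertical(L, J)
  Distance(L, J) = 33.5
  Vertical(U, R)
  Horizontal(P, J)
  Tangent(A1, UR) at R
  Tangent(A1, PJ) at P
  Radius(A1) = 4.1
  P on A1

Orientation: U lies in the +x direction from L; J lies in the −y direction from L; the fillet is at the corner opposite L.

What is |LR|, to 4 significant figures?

59.91

L is at the origin; L and U share the same y with |LU| = 52.2 and U on the +x side, so U = (52.20, 0.000). LJ is vertical with |LJ| = 33.5 and J on the −y side, so J = (0.000, -33.50). The virtual corner opposite L is at (52.20, -33.50). Since A1 is tangent to UR there, KR ⟂ UR and the tangent condition forces KP to be normal to PJ, with radius 4.1, so the center K sits 4.1 in from both sides at K = (48.10, -29.40). That places the tangent points at R = (52.20, -29.40) on UR and P = (48.10, -33.50) on PJ. Then |LR| = |R − L| = 59.91.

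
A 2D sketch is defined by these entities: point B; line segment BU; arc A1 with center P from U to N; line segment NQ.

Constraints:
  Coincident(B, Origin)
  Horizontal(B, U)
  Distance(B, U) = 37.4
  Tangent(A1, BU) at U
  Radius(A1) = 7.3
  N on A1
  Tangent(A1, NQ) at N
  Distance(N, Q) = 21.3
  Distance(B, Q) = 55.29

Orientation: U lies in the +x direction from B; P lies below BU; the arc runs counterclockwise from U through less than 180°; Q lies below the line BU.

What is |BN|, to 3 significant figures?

34.9

B is at the origin; B and U share the same y with |BU| = 37.4 and U on the +x side, so U = (37.4, 0.00). A1 meets BU tangentially, so PU is at right angles to BU, so P = U + (0, -7.3) = (37.4, -7.30). Since PN ⟂ NQ (tangency), |PQ| = √(7.3² + 21.3²) = 22.5 regardless of where N sits on A1. So Q lies on both circle(B, 55.29) and circle(P, 22.5); the below-BU intersection is Q = (48.2, -27.0). N is the foot of the tangent from Q: N = (32.5, -12.7).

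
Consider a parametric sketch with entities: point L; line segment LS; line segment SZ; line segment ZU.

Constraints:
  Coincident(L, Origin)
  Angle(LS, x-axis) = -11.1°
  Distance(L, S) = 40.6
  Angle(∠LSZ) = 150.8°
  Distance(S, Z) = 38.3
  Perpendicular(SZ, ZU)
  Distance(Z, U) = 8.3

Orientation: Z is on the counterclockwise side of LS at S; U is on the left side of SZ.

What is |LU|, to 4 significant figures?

74.63

L is at the origin; LS runs at -11.1° with length 40.6, so S = 40.6·(cos -11.1°, sin -11.1°) = (39.84, -7.816). ∠LSZ = 150.8°, so SZ runs at -11.1° + (180° − 150.8°) = 18.10° from the x-axis; with |SZ| = 38.3, Z = S + 38.3·(cos 18.10°, sin 18.10°) = (76.25, 4.083). SZ is perpendicular to ZU; with |ZU| = 8.3 on the left of SZ, U = Z + 8.3·(-0.3107, 0.9505) = (73.67, 11.97). Then |LU| = |U − L| = 74.63.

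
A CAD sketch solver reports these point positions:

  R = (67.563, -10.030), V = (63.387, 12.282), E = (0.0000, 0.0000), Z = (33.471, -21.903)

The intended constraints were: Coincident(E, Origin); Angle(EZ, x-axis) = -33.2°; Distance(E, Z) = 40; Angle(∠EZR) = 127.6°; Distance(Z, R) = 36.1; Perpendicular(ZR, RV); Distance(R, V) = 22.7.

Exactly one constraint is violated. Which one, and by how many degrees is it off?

Perpendicular(ZR, RV) — off by 8.60°.

E = (0.00, 0.00) ✓; EZ at -33.20° ✓; |EZ| = 40.00 ✓; ∠EZR = 127.6° ✓; |ZR| = 36.10 ✓; ∠(ZR, RV) = 81.40° ✗; |RV| = 22.70 ✓.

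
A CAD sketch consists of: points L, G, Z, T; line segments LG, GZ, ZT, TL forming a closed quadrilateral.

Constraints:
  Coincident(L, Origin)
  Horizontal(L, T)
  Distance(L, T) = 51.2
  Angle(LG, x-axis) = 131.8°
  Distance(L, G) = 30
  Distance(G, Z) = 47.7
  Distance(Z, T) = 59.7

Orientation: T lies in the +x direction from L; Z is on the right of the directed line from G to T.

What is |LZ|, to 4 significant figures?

22.96

Checks: |GZ| = 47.70 ✓; |ZT| = 59.70 ✓.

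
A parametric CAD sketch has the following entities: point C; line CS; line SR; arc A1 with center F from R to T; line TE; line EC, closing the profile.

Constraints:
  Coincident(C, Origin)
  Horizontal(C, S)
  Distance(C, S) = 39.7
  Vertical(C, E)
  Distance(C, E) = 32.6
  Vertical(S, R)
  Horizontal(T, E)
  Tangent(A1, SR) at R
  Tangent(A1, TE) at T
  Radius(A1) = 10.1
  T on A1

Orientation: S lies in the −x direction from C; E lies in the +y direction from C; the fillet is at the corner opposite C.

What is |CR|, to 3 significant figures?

45.6

The virtual corner opposite C is at (-39.7, 32.6). Since A1 is tangent to SR there, FR ⟂ SR and the tangent condition forces FT to be normal to TE, with radius 10.1, so the center F sits 10.1 in from both sides at F = (-29.6, 22.5). That places the tangent points at R = (-39.7, 22.5) on SR and T = (-29.6, 32.6) on TE. Then |CR| = |R − C| = 45.6.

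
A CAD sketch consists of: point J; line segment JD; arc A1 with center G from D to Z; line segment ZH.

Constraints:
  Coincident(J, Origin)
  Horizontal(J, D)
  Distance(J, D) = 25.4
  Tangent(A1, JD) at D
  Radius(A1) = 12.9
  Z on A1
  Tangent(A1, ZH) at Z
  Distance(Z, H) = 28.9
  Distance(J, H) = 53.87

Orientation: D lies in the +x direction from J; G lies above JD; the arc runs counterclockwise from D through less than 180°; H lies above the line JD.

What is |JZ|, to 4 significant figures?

41.16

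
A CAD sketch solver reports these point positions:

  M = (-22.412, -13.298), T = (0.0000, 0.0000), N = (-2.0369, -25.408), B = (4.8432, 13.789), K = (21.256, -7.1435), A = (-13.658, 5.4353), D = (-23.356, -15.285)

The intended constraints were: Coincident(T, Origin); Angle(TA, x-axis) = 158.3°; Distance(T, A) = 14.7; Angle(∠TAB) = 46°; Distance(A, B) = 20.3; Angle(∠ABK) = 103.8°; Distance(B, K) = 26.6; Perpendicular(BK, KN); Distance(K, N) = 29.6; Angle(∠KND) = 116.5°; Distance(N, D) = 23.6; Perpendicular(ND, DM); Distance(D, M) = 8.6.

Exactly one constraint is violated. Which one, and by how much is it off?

Distance(D, M) = 8.6 — off by 6.40.

T = (0.00, 0.00) ✓; TA at 158.3° ✓; |TA| = 14.70 ✓; ∠TAB = 46.00° ✓; |AB| = 20.30 ✓; ∠ABK = 103.8° ✓; |BK| = 26.60 ✓; ∠(BK, KN) = 90.00° ✓; |KN| = 29.60 ✓; ∠KND = 116.5° ✓; |ND| = 23.60 ✓; ∠(ND, DM) = 90.01° ✓; |DM| = 2.200 ✗.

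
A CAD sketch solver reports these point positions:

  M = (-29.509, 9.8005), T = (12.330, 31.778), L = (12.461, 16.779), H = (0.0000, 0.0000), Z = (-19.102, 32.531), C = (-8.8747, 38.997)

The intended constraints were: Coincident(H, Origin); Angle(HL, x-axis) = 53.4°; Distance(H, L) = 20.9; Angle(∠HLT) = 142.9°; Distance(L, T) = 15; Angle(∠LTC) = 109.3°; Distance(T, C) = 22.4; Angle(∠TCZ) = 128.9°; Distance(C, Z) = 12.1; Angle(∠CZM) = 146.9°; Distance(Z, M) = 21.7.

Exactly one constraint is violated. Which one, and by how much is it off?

Distance(Z, M) = 21.7 — off by 3.30.

H = (0.00, 0.00) ✓; HL at 53.40° ✓; |HL| = 20.90 ✓; ∠HLT = 142.9° ✓; |LT| = 15.00 ✓; ∠LTC = 109.3° ✓; |TC| = 22.40 ✓; ∠TCZ = 128.9° ✓; |CZ| = 12.10 ✓; ∠CZM = 146.9° ✓; |ZM| = 25.00 ✗.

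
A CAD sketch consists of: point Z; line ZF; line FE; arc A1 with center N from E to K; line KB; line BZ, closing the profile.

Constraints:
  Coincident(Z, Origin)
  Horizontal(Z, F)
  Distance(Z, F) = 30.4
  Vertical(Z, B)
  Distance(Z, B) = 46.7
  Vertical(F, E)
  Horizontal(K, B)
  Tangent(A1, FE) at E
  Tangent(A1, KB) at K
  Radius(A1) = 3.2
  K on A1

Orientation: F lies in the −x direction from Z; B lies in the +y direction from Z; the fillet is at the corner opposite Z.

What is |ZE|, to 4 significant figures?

53.07

The virtual corner opposite Z is at (-30.40, 46.70). The tangent condition forces NE to be normal to FE and since A1 is tangent to KB there, NK ⟂ KB, with radius 3.2, so the center N sits 3.2 in from both sides at N = (-27.20, 43.50). That places the tangent points at E = (-30.40, 43.50) on FE and K = (-27.20, 46.70) on KB. Then |ZE| = |E − Z| = 53.07.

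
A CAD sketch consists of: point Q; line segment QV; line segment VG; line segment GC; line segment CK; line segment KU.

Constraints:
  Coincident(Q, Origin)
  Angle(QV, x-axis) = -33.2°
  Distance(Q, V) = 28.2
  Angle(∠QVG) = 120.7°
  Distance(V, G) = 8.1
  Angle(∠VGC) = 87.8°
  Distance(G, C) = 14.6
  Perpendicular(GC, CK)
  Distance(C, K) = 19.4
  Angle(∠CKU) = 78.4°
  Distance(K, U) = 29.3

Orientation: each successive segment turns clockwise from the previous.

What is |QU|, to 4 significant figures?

40.01

GC ⟂ CK, so CK runs at 85.30°; with |CK| = 19.4, K = (10.28, -3.003). ∠CKU = 78.4° gives KU at -16.30° from the x-axis; with |KU| = 29.3, U = (38.40, -11.23). Then |QU| = |U − Q| = 40.01.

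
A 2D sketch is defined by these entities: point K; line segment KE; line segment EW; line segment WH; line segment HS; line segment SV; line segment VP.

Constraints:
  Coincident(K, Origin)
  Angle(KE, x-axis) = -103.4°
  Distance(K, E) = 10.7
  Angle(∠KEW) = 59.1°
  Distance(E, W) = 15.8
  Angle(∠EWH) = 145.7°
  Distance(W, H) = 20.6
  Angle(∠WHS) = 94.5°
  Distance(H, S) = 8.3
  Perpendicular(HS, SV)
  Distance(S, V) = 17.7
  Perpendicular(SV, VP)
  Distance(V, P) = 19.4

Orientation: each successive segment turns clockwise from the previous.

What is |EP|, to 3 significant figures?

24.0

HS ⟂ SV, so SV runs at -74.1°; with |SV| = 17.7, V = (-5.03, 6.07). SV ⟂ VP, so VP runs at -164°; with |VP| = 19.4, P = (-23.7, 0.756). Then |EP| = |P − E| = 24.0.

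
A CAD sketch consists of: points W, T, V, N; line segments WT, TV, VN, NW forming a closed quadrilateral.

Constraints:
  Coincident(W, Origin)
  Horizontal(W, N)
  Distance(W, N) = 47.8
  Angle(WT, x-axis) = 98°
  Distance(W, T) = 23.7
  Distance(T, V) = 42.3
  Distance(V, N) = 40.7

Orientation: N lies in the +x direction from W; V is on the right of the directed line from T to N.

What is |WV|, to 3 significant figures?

19.6

Checks: |TV| = 42.30 ✓; |VN| = 40.70 ✓.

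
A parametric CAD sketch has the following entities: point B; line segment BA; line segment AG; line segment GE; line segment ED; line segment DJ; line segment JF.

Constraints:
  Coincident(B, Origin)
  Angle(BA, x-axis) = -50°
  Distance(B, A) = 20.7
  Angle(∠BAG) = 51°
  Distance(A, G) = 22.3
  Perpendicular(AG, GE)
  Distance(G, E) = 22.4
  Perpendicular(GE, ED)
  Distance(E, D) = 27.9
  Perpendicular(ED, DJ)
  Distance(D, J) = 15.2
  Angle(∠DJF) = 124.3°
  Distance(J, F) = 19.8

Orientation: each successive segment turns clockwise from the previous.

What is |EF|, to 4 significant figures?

28.77

ED is perpendicular to DJ, so DJ runs at -89.00°; with |DJ| = 15.2, J = (18.78, -8.560). ∠DJF = 124.3° gives JF at -144.7° from the x-axis; with |JF| = 19.8, F = (2.620, -20.00). Then |EF| = |F − E| = 28.77.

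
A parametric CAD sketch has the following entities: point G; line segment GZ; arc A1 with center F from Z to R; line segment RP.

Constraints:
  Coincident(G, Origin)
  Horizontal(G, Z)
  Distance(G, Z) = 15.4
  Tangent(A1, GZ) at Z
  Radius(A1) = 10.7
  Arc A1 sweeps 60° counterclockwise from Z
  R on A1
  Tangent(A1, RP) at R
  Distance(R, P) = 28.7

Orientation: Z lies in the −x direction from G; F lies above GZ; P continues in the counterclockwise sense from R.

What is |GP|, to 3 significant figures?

31.3

G is at the origin; G and Z share the same y with |GZ| = 15.4 and Z on the −x side, so Z = (-15.4, 0.00). A1 meets GZ tangentially, so FZ is at right angles to GZ, so F = Z + (0, 10.7) = (-15.4, 10.7). On A1, Z sits at bearing -90° from F; a 60° counterclockwise sweep puts R at bearing -30°, so R = F + 10.7·(cos -30°, sin -30°) = (-6.13, 5.35). The tangent condition forces FR to be normal to RP, so RP runs along (−sin -30°, cos -30°); with |RP| = 28.7, P = (8.22, 30.2). Then |GP| = |P − G| = 31.3.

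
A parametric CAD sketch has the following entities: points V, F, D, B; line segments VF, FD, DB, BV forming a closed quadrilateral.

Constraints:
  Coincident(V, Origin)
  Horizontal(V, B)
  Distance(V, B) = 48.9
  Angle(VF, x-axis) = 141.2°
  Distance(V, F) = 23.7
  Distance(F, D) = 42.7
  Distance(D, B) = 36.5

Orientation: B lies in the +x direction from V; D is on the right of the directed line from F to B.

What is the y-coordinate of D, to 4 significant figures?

-12.26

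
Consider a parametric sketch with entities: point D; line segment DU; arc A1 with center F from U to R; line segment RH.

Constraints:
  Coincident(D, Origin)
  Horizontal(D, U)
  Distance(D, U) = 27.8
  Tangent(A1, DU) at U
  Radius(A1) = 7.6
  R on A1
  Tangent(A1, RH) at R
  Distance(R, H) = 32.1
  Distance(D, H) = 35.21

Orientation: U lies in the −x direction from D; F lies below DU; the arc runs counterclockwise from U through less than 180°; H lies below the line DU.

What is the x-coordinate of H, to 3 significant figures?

-8.31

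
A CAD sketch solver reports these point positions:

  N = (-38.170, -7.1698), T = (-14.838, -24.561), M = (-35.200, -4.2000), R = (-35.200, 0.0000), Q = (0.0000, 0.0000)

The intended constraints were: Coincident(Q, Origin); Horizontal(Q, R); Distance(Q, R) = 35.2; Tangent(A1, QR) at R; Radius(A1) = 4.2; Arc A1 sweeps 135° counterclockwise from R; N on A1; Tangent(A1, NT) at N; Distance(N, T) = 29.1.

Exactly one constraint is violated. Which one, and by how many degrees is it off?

Tangent(A1, NT) at N — off by 8.30°.

Q = (0.00, 0.00) ✓; Q.y = 0.00, R.y = 0.00 ✓; |QR| = 35.20 ✓; ∠(MR, RQ) = 90.00° ✓; |MR| = 4.200 ✓; bearing(M→N) − bearing(M→R) = 135.0° ✓; |MN| = 4.200 ✓; ∠(MN, NT) = 81.70° ✗; |NT| = 29.10 ✓.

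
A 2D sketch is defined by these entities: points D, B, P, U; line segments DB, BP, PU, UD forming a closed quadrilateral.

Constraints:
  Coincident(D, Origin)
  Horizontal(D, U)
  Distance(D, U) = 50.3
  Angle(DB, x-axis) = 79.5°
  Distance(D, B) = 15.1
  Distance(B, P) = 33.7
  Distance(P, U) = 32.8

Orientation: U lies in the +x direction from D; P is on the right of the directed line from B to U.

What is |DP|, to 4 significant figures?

24.73

Checks: |BP| = 33.70 ✓; |PU| = 32.80 ✓.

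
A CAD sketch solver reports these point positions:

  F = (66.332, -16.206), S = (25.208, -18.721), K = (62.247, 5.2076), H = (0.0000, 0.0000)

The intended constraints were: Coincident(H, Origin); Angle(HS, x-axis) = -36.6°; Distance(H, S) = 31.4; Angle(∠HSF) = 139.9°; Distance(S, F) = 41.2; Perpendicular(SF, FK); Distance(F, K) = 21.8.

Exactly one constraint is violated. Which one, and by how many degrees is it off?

Perpendicular(SF, FK) — off by 7.30°.

H = (0.00, 0.00) ✓; HS at -36.60° ✓; |HS| = 31.40 ✓; ∠HSF = 139.9° ✓; |SF| = 41.20 ✓; ∠(SF, FK) = 97.30° ✗; |FK| = 21.80 ✓.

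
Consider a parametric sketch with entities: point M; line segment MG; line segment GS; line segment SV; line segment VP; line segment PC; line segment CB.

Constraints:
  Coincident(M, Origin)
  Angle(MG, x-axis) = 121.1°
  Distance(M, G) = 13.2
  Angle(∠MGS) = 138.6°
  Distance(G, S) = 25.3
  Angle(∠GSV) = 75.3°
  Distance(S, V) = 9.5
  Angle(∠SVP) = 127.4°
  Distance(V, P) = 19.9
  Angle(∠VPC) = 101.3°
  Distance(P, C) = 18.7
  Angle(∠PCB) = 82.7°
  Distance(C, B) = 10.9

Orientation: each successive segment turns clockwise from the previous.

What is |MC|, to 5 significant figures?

8.3683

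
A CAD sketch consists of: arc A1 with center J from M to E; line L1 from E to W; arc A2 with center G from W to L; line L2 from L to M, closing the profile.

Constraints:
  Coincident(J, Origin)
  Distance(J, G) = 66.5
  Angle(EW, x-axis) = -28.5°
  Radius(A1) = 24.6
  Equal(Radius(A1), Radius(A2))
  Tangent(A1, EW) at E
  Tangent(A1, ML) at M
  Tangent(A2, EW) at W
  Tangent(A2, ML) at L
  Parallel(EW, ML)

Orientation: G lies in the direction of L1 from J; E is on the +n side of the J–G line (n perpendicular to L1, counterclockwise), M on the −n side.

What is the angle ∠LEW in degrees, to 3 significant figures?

36.5°

The slot axis is L1's direction at -28.5°, so u = (cos -28.5°, sin -28.5°) = (0.879, -0.477) and n = (−sin -28.5°, cos -28.5°) = (0.477, 0.879). J is at the origin and G lies 66.5 along u from J, so G = 66.5·u = (58.4, -31.7). Tangency of A1 to both parallel lines with radius 24.6 puts E and M at J ± 24.6·n: E = (11.7, 21.6), M = (-11.7, -21.6). Equal radii place W and L the same way about G: W = G + 24.6·n = (70.2, -10.1), L = G − 24.6·n = (46.7, -53.3). Then cos ∠LEW = EL·EW / (|EL||EW|), giving 36.5°.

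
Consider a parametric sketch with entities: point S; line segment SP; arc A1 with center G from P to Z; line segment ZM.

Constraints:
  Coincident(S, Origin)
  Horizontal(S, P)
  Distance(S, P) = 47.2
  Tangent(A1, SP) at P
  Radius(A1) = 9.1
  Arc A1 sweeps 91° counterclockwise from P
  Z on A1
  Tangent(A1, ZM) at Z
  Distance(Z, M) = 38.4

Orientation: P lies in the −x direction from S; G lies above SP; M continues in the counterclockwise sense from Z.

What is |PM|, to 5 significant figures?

48.393

S is at the origin; S and P share the same y with |SP| = 47.2 and P on the −x side, so P = (-47.200, 0.0000). Tangency of A1 to SP means the radius GP is perpendicular to SP, so G = P + (0, 9.1) = (-47.200, 9.1000). On A1, P sits at bearing -90° from G; a 91° counterclockwise sweep puts Z at bearing 1°, so Z = G + 9.1·(cos 1°, sin 1°) = (-38.101, 9.2588). A1 meets ZM tangentially, so GZ is at right angles to ZM, so ZM runs along (−sin 1°, cos 1°); with |ZM| = 38.4, M = (-38.772, 47.653). Then |PM| = |M − P| = 48.393.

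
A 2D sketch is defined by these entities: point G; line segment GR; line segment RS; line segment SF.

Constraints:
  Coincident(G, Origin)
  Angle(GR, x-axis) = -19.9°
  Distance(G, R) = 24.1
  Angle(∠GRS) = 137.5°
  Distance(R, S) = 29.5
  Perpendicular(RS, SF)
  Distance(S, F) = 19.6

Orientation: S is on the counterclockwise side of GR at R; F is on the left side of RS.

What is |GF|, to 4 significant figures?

47.38

G is at the origin; GR runs at -19.9° with length 24.1, so R = 24.1·(cos -19.9°, sin -19.9°) = (22.66, -8.203). ∠GRS = 137.5°, so RS runs at -19.9° + (180° − 137.5°) = 22.60° from the x-axis; with |RS| = 29.5, S = R + 29.5·(cos 22.60°, sin 22.60°) = (49.90, 3.134). RS ⟂ SF; with |SF| = 19.6 on the left of RS, F = S + 19.6·(-0.3843, 0.9232) = (42.36, 21.23). Then |GF| = |F − G| = 47.38.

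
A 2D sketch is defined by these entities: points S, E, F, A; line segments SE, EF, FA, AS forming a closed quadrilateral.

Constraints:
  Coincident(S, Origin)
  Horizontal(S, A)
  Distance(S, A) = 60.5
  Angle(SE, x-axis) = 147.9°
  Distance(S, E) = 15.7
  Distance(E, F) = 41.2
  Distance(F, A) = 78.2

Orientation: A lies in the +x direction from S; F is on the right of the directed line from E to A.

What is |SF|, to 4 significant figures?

34.41

Checks: |EF| = 41.20 ✓; |FA| = 78.20 ✓.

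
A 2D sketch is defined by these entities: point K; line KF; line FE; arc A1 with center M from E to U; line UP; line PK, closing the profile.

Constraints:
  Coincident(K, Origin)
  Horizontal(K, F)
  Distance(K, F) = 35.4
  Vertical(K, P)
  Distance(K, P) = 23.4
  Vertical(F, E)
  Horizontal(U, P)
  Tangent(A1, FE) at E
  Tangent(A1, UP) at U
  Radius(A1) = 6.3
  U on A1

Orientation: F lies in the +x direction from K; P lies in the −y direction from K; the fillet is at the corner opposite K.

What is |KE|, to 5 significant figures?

39.314

K is at the origin; K and F share the same y with |KF| = 35.4 and F on the +x side, so F = (35.400, 0.0000). K and P share the same x with |KP| = 23.4 and P on the −y side, so P = (0.0000, -23.400). The virtual corner opposite K is at (35.400, -23.400). Tangency of A1 to FE means the radius ME is perpendicular to FE and the tangent condition forces MU to be normal to UP, with radius 6.3, so the center M sits 6.3 in from both sides at M = (29.100, -17.100). That places the tangent points at E = (35.400, -17.100) on FE and U = (29.100, -23.400) on UP. Then |KE| = |E − K| = 39.314.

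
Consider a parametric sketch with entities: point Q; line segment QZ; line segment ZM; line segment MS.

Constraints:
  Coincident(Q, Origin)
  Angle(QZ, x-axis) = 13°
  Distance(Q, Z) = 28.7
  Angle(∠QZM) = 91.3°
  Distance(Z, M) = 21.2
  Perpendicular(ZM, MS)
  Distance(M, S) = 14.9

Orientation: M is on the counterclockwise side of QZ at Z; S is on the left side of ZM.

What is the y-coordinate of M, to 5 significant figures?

27.216

Q is at the origin; QZ runs at 13.0° with length 28.7, so Z = 28.7·(cos 13.0°, sin 13.0°) = (27.964, 6.4561). ∠QZM = 91.3°, so ZM runs at 13.0° + (180° − 91.3°) = 101.70° from the x-axis; with |ZM| = 21.2, M = Z + 21.2·(cos 101.70°, sin 101.70°) = (23.665, 27.216). So M.y = 27.216.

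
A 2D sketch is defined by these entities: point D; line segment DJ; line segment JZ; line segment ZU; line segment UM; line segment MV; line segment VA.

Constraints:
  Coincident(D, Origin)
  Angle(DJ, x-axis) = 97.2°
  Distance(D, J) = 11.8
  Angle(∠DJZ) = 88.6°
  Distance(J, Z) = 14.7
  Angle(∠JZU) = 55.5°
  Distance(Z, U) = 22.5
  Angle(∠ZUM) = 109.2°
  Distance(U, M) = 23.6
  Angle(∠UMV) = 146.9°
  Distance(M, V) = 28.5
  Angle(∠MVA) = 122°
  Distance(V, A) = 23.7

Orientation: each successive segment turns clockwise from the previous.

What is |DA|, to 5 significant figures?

54.822

D is at the origin; DJ runs at 97.2° with length 11.8, so J = (-1.4789, 11.707). ∠DJZ = 88.6° gives JZ at 5.8000° from the x-axis; with |JZ| = 14.7, Z = (13.146, 13.192). ∠JZU = 55.5° gives ZU at -118.70° from the x-axis; with |ZU| = 22.5, U = (2.3408, -6.5433). ∠ZUM = 109.2° gives UM at 170.50° from the x-axis; with |UM| = 23.6, M = (-20.936, -2.6482). ∠UMV = 146.9° gives MV at 137.40° from the x-axis; with |MV| = 28.5, V = (-41.914, 16.643). ∠MVA = 122.0° gives VA at 79.400° from the x-axis; with |VA| = 23.7, A = (-37.555, 39.938). Then |DA| = |A − D| = 54.822.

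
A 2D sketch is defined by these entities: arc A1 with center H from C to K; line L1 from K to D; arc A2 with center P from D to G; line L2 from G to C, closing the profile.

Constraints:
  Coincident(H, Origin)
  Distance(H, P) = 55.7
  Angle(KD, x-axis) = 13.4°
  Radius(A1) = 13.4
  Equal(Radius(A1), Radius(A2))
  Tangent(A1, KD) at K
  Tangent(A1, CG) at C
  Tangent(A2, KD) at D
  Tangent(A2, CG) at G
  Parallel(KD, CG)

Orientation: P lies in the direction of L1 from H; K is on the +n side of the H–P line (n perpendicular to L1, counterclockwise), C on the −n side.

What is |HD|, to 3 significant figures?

57.3

The slot axis is L1's direction at 13.4°, so u = (cos 13.4°, sin 13.4°) = (0.973, 0.232) and n = (−sin 13.4°, cos 13.4°) = (-0.232, 0.973). H is at the origin and P lies 55.7 along u from H, so P = 55.7·u = (54.2, 12.9). Tangency of A1 to both parallel lines with radius 13.4 puts K and C at H ± 13.4·n: K = (-3.11, 13.0), C = (3.11, -13.0). Equal radii place D and G the same way about P: D = P + 13.4·n = (51.1, 25.9), G = P − 13.4·n = (57.3, -0.127). Then |HD| = |D − H| = 57.3.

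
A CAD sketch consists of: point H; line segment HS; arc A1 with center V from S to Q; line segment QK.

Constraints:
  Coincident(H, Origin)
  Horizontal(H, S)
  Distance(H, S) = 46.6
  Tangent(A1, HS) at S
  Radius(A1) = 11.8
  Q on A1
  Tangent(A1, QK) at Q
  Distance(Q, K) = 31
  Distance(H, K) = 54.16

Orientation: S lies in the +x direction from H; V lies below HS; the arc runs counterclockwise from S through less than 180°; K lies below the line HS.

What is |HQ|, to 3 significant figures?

36.6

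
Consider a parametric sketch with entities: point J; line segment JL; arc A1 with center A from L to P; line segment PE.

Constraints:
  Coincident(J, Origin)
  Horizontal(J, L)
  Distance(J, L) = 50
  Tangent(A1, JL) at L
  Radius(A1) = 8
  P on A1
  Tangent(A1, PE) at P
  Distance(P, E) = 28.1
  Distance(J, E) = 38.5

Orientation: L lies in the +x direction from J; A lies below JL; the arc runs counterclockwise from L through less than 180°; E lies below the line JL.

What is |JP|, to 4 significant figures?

43.51

Checks: |AP| = 8.000 ✓; ∠(AP, PE) = 90.00° ✓; |PE| = 28.10 ✓; |JE| = 38.50 ✓.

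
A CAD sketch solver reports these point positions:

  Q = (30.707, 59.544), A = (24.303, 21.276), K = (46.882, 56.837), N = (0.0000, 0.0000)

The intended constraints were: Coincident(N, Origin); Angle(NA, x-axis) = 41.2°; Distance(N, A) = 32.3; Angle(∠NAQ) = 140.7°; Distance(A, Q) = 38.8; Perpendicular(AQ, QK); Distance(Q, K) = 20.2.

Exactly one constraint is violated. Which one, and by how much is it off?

Distance(Q, K) = 20.2 — off by 3.80.

N = (0.00, 0.00) ✓; NA at 41.20° ✓; |NA| = 32.30 ✓; ∠NAQ = 140.7° ✓; |AQ| = 38.80 ✓; ∠(AQ, QK) = 90.00° ✓; |QK| = 16.40 ✗.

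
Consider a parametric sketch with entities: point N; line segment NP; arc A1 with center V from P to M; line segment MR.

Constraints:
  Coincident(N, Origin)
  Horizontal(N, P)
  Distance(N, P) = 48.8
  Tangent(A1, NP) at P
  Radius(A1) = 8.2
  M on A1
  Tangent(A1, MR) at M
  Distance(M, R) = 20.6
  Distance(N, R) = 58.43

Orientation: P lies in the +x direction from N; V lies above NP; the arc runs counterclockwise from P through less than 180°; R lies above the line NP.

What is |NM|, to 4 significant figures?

57.59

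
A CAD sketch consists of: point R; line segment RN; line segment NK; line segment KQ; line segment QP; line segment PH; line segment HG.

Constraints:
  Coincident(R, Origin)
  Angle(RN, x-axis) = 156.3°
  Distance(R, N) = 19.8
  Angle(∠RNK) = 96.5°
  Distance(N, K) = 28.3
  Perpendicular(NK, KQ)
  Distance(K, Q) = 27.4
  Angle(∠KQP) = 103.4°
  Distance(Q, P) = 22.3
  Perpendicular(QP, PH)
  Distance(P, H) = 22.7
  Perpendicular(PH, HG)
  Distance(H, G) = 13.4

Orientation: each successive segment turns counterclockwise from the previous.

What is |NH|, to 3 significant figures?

10.6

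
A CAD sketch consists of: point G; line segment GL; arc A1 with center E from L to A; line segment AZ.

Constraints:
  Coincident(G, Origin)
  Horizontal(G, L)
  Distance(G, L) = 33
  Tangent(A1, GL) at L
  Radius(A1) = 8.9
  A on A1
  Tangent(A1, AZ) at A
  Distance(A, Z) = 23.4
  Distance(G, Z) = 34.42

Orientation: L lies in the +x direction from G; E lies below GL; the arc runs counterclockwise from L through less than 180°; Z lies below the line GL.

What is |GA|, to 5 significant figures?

25.279

G is at the origin; G and L share the same y with |GL| = 33.0 and L on the +x side, so L = (33.000, 0.0000). Tangency of A1 to GL means the radius EL is perpendicular to GL, so E = L + (0, -8.9) = (33.000, -8.9000). Since EA ⟂ AZ (tangency), |EZ| = √(8.9² + 23.4²) = 25.035 regardless of where A sits on A1. So Z lies on both circle(G, 34.42) and circle(E, 25.035); the below-GL intersection is Z = (18.290, -29.158). A is the foot of the tangent from Z: A = (24.410, -6.5725).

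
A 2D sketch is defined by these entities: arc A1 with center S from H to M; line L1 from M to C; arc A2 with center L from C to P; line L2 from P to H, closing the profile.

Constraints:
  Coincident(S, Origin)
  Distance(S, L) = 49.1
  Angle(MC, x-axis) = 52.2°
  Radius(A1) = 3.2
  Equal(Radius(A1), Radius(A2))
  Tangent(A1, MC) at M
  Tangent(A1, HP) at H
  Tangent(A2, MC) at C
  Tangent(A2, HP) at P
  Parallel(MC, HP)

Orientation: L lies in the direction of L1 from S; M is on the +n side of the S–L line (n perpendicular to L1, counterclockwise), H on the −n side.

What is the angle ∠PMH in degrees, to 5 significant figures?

82.574°

Tangency of A1 to both parallel lines with radius 3.2 puts M and H at S ± 3.2·n: M = (-2.5285, 1.9613), H = (2.5285, -1.9613). Equal radii place C and P the same way about L: C = L + 3.2·n = (27.565, 40.758), P = L − 3.2·n = (32.622, 36.835). Then cos ∠PMH = MP·MH / (|MP||MH|), giving 82.574°.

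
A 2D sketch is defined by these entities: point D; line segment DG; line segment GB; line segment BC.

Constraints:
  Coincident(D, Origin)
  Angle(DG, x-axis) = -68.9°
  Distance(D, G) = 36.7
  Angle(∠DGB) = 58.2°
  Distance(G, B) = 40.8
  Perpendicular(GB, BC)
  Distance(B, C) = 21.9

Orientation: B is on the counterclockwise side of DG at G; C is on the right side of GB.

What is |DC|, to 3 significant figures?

57.3

D is at the origin; DG runs at -68.9° with length 36.7, so G = 36.7·(cos -68.9°, sin -68.9°) = (13.2, -34.2). ∠DGB = 58.2°, so GB runs at -68.9° + (180° − 58.2°) = 52.9° from the x-axis; with |GB| = 40.8, B = G + 40.8·(cos 52.9°, sin 52.9°) = (37.8, -1.70). GB ⟂ BC; with |BC| = 21.9 on the right of GB, C = B + 21.9·(0.798, -0.603) = (55.3, -14.9). Then |DC| = |C − D| = 57.3.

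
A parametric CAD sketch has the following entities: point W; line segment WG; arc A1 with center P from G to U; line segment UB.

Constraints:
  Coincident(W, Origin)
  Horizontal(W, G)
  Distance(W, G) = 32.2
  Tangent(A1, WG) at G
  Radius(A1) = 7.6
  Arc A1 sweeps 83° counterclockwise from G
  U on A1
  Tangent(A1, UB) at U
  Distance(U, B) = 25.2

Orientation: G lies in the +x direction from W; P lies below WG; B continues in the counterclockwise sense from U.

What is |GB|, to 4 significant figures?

33.42

W is at the origin; WG is horizontal with |WG| = 32.2 and G on the +x side, so G = (32.20, 0.000). A1 meets WG tangentially, so PG is at right angles to WG, so P = G + (0, -7.6) = (32.20, -7.600). On A1, G sits at bearing 90° from P; an 83° counterclockwise sweep puts U at bearing 173°, so U = P + 7.6·(cos 173°, sin 173°) = (24.66, -6.674). A1 meets UB tangentially, so PU is at right angles to UB, so UB runs along (−sin 173°, cos 173°); with |UB| = 25.2, B = (21.59, -31.69). Then |GB| = |B − G| = 33.42.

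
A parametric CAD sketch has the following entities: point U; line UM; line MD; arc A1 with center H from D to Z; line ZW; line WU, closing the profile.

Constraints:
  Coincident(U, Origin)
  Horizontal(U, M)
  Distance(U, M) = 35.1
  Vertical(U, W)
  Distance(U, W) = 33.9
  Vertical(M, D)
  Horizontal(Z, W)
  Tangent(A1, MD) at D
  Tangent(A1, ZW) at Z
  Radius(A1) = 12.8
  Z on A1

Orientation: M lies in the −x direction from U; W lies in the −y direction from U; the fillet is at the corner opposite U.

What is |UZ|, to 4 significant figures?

40.58

U is at the origin; U and M share the same y with |UM| = 35.1 and M on the −x side, so M = (-35.10, 0.000). UW is vertical with |UW| = 33.9 and W on the −y side, so W = (0.000, -33.90). The virtual corner opposite U is at (-35.10, -33.90). A1 meets MD tangentially, so HD is at right angles to MD and tangency of A1 to ZW means the radius HZ is perpendicular to ZW, with radius 12.8, so the center H sits 12.8 in from both sides at H = (-22.30, -21.10). That places the tangent points at D = (-35.10, -21.10) on MD and Z = (-22.30, -33.90) on ZW. Then |UZ| = |Z − U| = 40.58.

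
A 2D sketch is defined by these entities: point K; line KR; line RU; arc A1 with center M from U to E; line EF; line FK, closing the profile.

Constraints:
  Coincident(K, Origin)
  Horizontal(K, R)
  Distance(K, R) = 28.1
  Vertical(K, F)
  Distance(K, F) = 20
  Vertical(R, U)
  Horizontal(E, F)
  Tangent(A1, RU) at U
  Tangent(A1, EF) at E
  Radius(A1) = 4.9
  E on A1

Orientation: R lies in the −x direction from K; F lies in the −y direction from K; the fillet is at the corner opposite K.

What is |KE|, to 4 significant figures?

30.63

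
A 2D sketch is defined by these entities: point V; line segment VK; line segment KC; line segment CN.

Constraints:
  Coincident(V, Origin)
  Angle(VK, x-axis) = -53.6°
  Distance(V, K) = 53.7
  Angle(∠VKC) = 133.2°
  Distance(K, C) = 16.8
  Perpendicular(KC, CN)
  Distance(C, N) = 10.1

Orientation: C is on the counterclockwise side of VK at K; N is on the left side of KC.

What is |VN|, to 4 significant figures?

60.93

V is at the origin; VK runs at -53.6° with length 53.7, so K = 53.7·(cos -53.6°, sin -53.6°) = (31.87, -43.22). ∠VKC = 133.2°, so KC runs at -53.6° + (180° − 133.2°) = -6.800° from the x-axis; with |KC| = 16.8, C = K + 16.8·(cos -6.800°, sin -6.800°) = (48.55, -45.21). The perpendicularity gives CN at right angles to KC; with |CN| = 10.1 on the left of KC, N = C + 10.1·(0.1184, 0.9930) = (49.74, -35.18). Then |VN| = |N − V| = 60.93.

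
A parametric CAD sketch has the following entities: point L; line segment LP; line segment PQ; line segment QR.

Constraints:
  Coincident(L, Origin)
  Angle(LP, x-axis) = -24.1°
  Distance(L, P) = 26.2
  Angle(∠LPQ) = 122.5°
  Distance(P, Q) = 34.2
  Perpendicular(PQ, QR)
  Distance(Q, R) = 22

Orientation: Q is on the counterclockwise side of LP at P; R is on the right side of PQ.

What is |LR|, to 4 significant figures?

65.39

L is at the origin; LP runs at -24.1° with length 26.2, so P = 26.2·(cos -24.1°, sin -24.1°) = (23.92, -10.70). ∠LPQ = 122.5°, so PQ runs at -24.1° + (180° − 122.5°) = 33.40° from the x-axis; with |PQ| = 34.2, Q = P + 34.2·(cos 33.40°, sin 33.40°) = (52.47, 8.128). PQ ⟂ QR; with |QR| = 22.0 on the right of PQ, R = Q + 22.0·(0.5505, -0.8348) = (64.58, -10.24). Then |LR| = |R − L| = 65.39.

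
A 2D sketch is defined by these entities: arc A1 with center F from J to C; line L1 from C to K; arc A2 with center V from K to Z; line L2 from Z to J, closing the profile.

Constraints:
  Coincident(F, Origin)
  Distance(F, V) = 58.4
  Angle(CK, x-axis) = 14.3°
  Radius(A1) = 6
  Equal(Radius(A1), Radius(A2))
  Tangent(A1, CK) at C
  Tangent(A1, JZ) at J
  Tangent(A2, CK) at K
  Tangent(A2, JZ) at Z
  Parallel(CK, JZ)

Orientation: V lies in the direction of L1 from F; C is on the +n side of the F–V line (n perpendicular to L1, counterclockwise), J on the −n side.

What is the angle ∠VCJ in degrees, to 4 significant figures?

84.13°

The slot axis is L1's direction at 14.3°, so u = (cos 14.3°, sin 14.3°) = (0.9690, 0.2470) and n = (−sin 14.3°, cos 14.3°) = (-0.2470, 0.9690). F is at the origin and V lies 58.4 along u from F, so V = 58.4·u = (56.59, 14.42). Tangency of A1 to both parallel lines with radius 6.0 puts C and J at F ± 6.0·n: C = (-1.482, 5.814), J = (1.482, -5.814). Then cos ∠VCJ = CV·CJ / (|CV||CJ|), giving 84.13°.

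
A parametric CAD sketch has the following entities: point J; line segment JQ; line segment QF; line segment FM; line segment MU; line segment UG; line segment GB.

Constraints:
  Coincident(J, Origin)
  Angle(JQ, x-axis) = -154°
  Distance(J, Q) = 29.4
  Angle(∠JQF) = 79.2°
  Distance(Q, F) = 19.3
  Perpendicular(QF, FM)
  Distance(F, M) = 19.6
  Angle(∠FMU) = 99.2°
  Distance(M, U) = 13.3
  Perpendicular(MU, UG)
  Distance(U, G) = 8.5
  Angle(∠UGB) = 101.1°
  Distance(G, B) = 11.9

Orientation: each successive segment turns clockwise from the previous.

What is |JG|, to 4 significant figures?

15.56

∠FMU = 99.2° gives MU at -65.60° from the x-axis; with |MU| = 13.3, U = (-7.076, -1.236). MU ⟂ UG, so UG runs at -155.6°; with |UG| = 8.5, G = (-14.82, -4.748). Then |JG| = |G − J| = 15.56.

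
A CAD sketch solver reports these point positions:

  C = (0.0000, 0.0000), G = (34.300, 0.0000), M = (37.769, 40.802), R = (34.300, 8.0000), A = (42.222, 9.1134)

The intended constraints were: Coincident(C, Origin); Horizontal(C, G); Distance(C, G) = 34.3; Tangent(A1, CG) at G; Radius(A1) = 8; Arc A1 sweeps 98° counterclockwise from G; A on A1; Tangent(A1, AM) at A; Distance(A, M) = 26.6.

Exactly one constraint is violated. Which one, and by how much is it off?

Distance(A, M) = 26.6 — off by 5.40.

C = (0.00, 0.00) ✓; C.y = 0.00, G.y = 0.00 ✓; |CG| = 34.30 ✓; ∠(RG, GC) = 90.00° ✓; |RG| = 8.000 ✓; bearing(R→A) − bearing(R→G) = 98.00° ✓; |RA| = 8.000 ✓; ∠(RA, AM) = 90.00° ✓; |AM| = 32.00 ✗.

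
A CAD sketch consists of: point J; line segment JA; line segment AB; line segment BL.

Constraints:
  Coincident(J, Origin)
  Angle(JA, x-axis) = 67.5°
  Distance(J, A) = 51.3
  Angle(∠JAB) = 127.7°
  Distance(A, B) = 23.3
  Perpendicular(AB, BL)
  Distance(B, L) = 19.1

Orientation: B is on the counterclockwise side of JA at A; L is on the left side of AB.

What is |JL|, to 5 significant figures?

58.743

J is at the origin; JA runs at 67.5° with length 51.3, so A = 51.3·(cos 67.5°, sin 67.5°) = (19.632, 47.395). ∠JAB = 127.7°, so AB runs at 67.5° + (180° − 127.7°) = 119.80° from the x-axis; with |AB| = 23.3, B = A + 23.3·(cos 119.80°, sin 119.80°) = (8.0522, 67.614). The perpendicularity gives BL at right angles to AB; with |BL| = 19.1 on the left of AB, L = B + 19.1·(-0.86777, -0.49697) = (-8.5222, 58.122). Then |JL| = |L − J| = 58.743.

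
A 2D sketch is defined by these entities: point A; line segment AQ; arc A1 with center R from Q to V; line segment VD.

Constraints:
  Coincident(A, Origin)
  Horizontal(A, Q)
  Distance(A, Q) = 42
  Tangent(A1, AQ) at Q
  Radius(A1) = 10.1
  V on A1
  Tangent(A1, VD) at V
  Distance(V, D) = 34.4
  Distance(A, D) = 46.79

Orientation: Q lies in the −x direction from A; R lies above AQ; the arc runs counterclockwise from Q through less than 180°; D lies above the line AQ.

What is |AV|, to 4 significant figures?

33.10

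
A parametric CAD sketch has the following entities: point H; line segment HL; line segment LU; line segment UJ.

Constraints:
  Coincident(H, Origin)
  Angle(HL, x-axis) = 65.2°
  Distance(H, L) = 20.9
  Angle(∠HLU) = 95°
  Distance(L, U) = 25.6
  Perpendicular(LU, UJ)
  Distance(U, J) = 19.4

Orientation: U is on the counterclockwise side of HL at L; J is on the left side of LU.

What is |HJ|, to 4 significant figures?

27.46

H is at the origin; HL runs at 65.2° with length 20.9, so L = 20.9·(cos 65.2°, sin 65.2°) = (8.767, 18.97). ∠HLU = 95.0°, so LU runs at 65.2° + (180° − 95.0°) = 150.2° from the x-axis; with |LU| = 25.6, U = L + 25.6·(cos 150.2°, sin 150.2°) = (-13.45, 31.70). LU ⟂ UJ; with |UJ| = 19.4 on the left of LU, J = U + 19.4·(-0.4970, -0.8678) = (-23.09, 14.86). Then |HJ| = |J − H| = 27.46.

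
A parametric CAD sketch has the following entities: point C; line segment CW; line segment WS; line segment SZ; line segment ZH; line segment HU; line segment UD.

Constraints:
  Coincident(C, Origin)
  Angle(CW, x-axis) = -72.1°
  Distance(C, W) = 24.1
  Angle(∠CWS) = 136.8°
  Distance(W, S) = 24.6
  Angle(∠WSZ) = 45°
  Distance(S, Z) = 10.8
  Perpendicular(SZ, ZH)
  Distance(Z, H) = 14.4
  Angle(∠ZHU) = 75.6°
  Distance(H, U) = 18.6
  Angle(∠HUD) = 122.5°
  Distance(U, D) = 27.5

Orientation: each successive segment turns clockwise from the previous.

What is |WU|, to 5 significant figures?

25.763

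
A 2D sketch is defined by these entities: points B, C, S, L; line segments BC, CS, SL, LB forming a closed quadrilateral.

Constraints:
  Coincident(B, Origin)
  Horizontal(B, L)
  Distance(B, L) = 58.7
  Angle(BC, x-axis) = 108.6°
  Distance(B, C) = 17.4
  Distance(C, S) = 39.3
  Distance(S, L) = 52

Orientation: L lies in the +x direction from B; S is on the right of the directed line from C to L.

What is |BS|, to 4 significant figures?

22.04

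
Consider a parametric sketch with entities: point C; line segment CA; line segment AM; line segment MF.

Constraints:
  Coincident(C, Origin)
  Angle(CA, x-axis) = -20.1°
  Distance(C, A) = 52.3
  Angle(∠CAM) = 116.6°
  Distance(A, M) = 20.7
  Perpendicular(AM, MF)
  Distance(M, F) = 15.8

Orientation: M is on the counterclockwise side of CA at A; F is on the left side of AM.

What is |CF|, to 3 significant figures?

53.9

C is at the origin; CA runs at -20.1° with length 52.3, so A = 52.3·(cos -20.1°, sin -20.1°) = (49.1, -18.0). ∠CAM = 116.6°, so AM runs at -20.1° + (180° − 116.6°) = 43.3° from the x-axis; with |AM| = 20.7, M = A + 20.7·(cos 43.3°, sin 43.3°) = (64.2, -3.78). The perpendicularity gives MF at right angles to AM; with |MF| = 15.8 on the left of AM, F = M + 15.8·(-0.686, 0.728) = (53.3, 7.72). Then |CF| = |F − C| = 53.9.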